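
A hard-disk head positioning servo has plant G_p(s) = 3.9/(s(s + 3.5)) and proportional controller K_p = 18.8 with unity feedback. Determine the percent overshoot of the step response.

Closed-loop characteristic equation: s² + 3.5s + 73.32 = 0, so ω_n = 8.563 rad/s and ζ = 3.5/(2·8.563) = 0.2044.
%OS = 100·exp(−πζ/√(1−ζ²)) = 100·exp(−π·0.2044/√0.9582) = 51.9%.

51.9%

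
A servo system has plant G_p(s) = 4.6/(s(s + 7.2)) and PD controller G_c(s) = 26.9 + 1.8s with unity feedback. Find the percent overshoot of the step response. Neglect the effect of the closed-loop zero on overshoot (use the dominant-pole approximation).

Forward path: (26.9 + 1.8s)·4.6/(s(s+7.2)). The closed-loop characteristic equation is s² + (7.2 + 4.6·1.8)s + 4.6·26.9 = 0.
That is s² + 15.48s + 123.7 = 0, so ω_n = 11.12 rad/s and ζ = 15.48/(2·11.12) = 0.6958.
%OS = 100·exp(−πζ/√(1−ζ²)) = 4.77%.

4.77%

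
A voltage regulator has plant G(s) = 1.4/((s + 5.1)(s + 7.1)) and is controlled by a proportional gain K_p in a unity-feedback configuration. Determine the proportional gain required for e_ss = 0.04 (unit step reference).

K_p = 621

For a type-0 loop with proportional control, e_ss = 1/(1 + K_p·G(0)).
G(0) = 0.03866. Require 1/(1 + K_p·0.03866) = 0.04, so 1 + 0.03866·K_p = 25.
K_p = (25 − 1)/0.03866 = 621.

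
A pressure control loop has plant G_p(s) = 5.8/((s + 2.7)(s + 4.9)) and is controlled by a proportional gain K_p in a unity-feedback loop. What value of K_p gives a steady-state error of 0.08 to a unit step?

K_p = 26.2

Steady-state error for a unit step on this type-0 loop is 1/(1 + K_p·G_p(0)).
G_p(0) = 0.4384. Require 1/(1 + K_p·0.4384) = 0.08, so 1 + 0.4384·K_p = 12.5.
K_p = (12.5 − 1)/0.4384 = 26.2.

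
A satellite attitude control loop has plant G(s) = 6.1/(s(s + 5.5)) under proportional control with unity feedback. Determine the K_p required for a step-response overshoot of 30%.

K_p = 9.68

From %OS = 100·exp(−πζ/√(1−ζ²)) = 30%, ζ = −ln(0.3)/√(π²+ln²(0.3)) = 0.3579.
Characteristic equation s² + 5.5s + 6.1K_p = 0 gives ζ = 5.5/(2√(6.1K_p)).
Setting ζ = 0.3579: √(6.1K_p) = 5.5/(2·0.3579) = 7.685, so K_p = 59.05/6.1 = 9.68.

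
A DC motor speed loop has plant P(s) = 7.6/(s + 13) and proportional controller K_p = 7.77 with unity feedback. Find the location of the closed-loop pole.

s = -72.05

Closed-loop transfer function: T(s) = K_p·P(s)/(1 + K_p·P(s)) = 59.05/(s + 13 + 59.05) = 59.05/(s + 72.05).
The closed-loop pole is at s = −72.05.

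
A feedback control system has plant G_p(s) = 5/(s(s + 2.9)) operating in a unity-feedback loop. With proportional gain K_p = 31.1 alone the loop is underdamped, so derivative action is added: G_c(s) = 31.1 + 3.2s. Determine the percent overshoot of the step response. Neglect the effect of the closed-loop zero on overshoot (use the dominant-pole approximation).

2.6%

Forward path: (31.1 + 3.2s)·5/(s(s+2.9)). The closed-loop characteristic equation is s² + (2.9 + 5·3.2)s + 5·31.1 = 0.
That is s² + 18.9s + 155.5 = 0, so ω_n = 12.47 rad/s and ζ = 18.9/(2·12.47) = 0.7578.
%OS = 100·exp(−πζ/√(1−ζ²)) = 2.6%.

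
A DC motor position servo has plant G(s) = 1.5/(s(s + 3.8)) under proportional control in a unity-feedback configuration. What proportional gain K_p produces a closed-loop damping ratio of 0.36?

Closed-loop characteristic equation: s² + 3.8s + K_p·1.5 = 0.
So ω_n = √(1.5K_p) and 2ζω_n = 3.8, giving ζ = 3.8/(2√(1.5K_p)).
Setting ζ = 0.36: √(1.5K_p) = 3.8/(2·0.36) = 5.278, so K_p = 27.85/1.5 = 18.6.

K_p = 18.6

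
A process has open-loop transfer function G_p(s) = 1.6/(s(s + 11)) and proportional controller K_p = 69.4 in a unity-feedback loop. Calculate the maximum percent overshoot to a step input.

The closed-loop denominator s² + 11s + 111 gives ω_n = √111 = 10.54 and ζ = 11/(2ω_n) = 0.5219.
%OS = 100·exp(−πζ/√(1−ζ²)) = 100·exp(−π·0.5219/√0.7276) = 14.6%.

14.6%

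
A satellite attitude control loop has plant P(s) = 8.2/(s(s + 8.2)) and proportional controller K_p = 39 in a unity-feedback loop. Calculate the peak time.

T_p = 0.18 s

The closed-loop denominator s² + 8.2s + 319.8 gives ω_n = √319.8 = 17.88 and ζ = 8.2/(2ω_n) = 0.2293.
Damped frequency ω_d = ω_n√(1−ζ²) = 17.41 rad/s, so peak time T_p = π/ω_d = 0.18 s.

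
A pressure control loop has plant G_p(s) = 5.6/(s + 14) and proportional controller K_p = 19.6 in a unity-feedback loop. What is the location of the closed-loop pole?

Closed-loop transfer function: T(s) = K_p·G_p(s)/(1 + K_p·G_p(s)) = 109.8/(s + 14 + 109.8) = 109.8/(s + 123.8).
The closed-loop pole is at s = −123.8.

s = -123.8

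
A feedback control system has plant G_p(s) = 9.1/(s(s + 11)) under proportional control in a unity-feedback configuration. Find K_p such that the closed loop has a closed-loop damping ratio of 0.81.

Closed-loop characteristic equation: s² + 11s + K_p·9.1 = 0.
So ω_n = √(9.1K_p) and 2ζω_n = 11, giving ζ = 11/(2√(9.1K_p)).
Setting ζ = 0.81: √(9.1K_p) = 11/(2·0.81) = 6.79, so K_p = 46.11/9.1 = 5.07.

K_p = 5.07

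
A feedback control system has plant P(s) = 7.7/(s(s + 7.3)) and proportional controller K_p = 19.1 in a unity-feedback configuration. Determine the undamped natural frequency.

ω_n = 12.1 rad/s

With unity feedback the closed-loop characteristic equation is s² + 7.3s + 19.1·7.7 = s² + 7.3s + 147.1 = 0.
Matching s² + 2ζω_n s + ω_n²: ω_n = √147.1 = 12.13 rad/s and 2ζω_n = 7.3, so ζ = 7.3/(2·12.13) = 0.301.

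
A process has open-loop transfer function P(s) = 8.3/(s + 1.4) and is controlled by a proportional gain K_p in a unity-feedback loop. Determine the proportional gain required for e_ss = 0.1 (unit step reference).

For a type-0 loop with proportional control, e_ss = 1/(1 + K_p·P(0)).
P(0) = 5.929. Require 1/(1 + K_p·5.929) = 0.1, so 1 + 5.929·K_p = 10.
K_p = (10 − 1)/5.929 = 1.52.

K_p = 1.52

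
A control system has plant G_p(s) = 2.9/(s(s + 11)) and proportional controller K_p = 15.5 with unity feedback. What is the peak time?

Closed-loop characteristic equation: s² + 11s + 44.95 = 0, so ω_n = 6.704 rad/s and ζ = 11/(2·6.704) = 0.8203.
Damped frequency ω_d = ω_n√(1−ζ²) = 3.834 rad/s, so peak time T_p = π/ω_d = 0.819 s.

T_p = 0.819 s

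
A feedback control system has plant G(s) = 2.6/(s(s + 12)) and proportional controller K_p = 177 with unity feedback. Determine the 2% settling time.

T_s ≈ 0.667 s

Closed-loop characteristic equation: s² + 12s + 460.2 = 0, so ω_n = 21.45 rad/s and ζ = 12/(2·21.45) = 0.2797.
2% settling time T_s ≈ 4/(ζω_n) = 4/6 = 0.667 s.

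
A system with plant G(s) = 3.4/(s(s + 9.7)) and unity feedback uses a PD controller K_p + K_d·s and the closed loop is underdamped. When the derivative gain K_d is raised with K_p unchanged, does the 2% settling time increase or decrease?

decrease

Characteristic equation s² + (9.7 + 3.4K_d)s + 3.4K_p = 0: raising K_d increases ζω_n = (9.7+3.4K_d)/2 while the loop stays underdamped, so T_s ≈ 4/(ζω_n) decreases.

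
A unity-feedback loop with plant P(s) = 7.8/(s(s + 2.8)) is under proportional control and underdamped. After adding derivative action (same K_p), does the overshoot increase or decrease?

decrease

The derivative term adds K·K_d to the s-coefficient of the characteristic equation, raising 2ζω_n while ω_n is unchanged; ζ increases, so overshoot decreases.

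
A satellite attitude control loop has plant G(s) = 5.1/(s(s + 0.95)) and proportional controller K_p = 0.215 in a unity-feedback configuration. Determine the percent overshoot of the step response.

20.2%

From 1 + K_pG(s) = 0: s² + 0.95s + 1.096 = 0 ⇒ ω_n = 1.047, ζ = 0.4536.
%OS = 100·exp(−πζ/√(1−ζ²)) = 100·exp(−π·0.4536/√0.7942) = 20.2%.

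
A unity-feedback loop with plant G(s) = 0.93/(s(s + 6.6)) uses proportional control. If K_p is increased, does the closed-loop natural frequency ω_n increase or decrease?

increase

ω_n = √(0.93·K_p), which grows with K_p.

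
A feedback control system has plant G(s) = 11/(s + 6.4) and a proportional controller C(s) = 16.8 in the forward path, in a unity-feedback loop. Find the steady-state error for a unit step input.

The loop is type 0. Static position error constant K_pos = C(0)·G(0) = 16.8·1.719 = 28.88.
Steady-state error to a unit step: e_ss = 1/(1+K_pos) = 1/29.88 = 0.0335.

0.0335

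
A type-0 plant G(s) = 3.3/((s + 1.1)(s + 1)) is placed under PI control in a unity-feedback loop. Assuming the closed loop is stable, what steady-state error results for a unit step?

The PI controller's integrator makes the forward path type 1, so e_ss to a step is zero.

0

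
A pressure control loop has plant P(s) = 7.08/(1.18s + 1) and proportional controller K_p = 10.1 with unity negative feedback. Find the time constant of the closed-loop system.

τ = 0.0163 s

Closed loop: T(s) = K_p·P/(1+K_p·P) = 71.51/(1.18s + 1 + 71.51), with pole at s = −(1 + 71.51)/1.18 = −61.45.
Closed-loop time constant τ = 1/61.45 = 0.0163 s.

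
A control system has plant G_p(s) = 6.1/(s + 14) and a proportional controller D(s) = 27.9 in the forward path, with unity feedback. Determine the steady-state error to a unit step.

0.076

The loop is type 0. Static position error constant K_pos = D(0)·G_p(0) = 27.9·0.4357 = 12.16.
Steady-state error to a unit step: e_ss = 1/(1+K_pos) = 1/13.16 = 0.076.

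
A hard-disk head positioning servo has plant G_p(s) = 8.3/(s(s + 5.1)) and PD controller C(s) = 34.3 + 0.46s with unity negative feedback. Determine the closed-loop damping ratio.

Forward path: (34.3 + 0.46s)·8.3/(s(s+5.1)). The closed-loop characteristic equation is s² + (5.1 + 8.3·0.46)s + 8.3·34.3 = 0.
That is s² + 8.918s + 284.7 = 0, so ω_n = 16.87 rad/s and ζ = 8.918/(2·16.87) = 0.2643.

ζ = 0.264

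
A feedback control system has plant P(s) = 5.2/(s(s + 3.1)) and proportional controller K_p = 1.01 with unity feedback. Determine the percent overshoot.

5.59%

From 1 + K_pP(s) = 0: s² + 3.1s + 5.252 = 0 ⇒ ω_n = 2.292, ζ = 0.6763.
%OS = 100·exp(−πζ/√(1−ζ²)) = 100·exp(−π·0.6763/√0.5426) = 5.59%.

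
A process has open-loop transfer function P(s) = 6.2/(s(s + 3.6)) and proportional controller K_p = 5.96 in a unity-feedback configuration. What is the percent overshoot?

Closed-loop characteristic equation: s² + 3.6s + 36.95 = 0, so ω_n = 6.079 rad/s and ζ = 3.6/(2·6.079) = 0.2961.
%OS = 100·exp(−πζ/√(1−ζ²)) = 100·exp(−π·0.2961/√0.9123) = 37.8%.

37.8%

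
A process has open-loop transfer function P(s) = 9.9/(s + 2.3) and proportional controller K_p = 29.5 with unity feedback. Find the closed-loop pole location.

s = -294.4

Closed-loop transfer function: T(s) = K_p·P(s)/(1 + K_p·P(s)) = 292.1/(s + 2.3 + 292.1) = 292.1/(s + 294.4).
The closed-loop pole is at s = −294.4.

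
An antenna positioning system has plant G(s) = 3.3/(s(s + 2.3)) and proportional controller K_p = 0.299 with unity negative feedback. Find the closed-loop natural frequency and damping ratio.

1 + K_p·G(s) = 0 gives s² + 2.3s + 0.9867 = 0.
Matching s² + 2ζω_n s + ω_n²: ω_n = √0.9867 = 0.9933 rad/s and 2ζω_n = 2.3, so ζ = 2.3/(2·0.9933) = 1.16.

ω_n = 0.993 rad/s, ζ = 1.16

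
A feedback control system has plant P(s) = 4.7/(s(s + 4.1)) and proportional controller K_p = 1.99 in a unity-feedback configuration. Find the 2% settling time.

Closed-loop characteristic equation: s² + 4.1s + 9.353 = 0, so ω_n = 3.058 rad/s and ζ = 4.1/(2·3.058) = 0.6703.
2% settling time T_s ≈ 4/(ζω_n) = 4/2.05 = 1.95 s.

T_s ≈ 1.95 s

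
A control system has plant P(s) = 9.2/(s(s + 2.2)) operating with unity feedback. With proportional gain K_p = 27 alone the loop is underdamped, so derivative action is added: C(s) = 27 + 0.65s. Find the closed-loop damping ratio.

Forward path: (27 + 0.65s)·9.2/(s(s+2.2)). The closed-loop characteristic equation is s² + (2.2 + 9.2·0.65)s + 9.2·27 = 0.
That is s² + 8.18s + 248.4 = 0, so ω_n = 15.76 rad/s and ζ = 8.18/(2·15.76) = 0.2595.

ζ = 0.26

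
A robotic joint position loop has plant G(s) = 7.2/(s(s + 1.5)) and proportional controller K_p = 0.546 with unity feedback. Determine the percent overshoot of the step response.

27.7%

From 1 + K_pG(s) = 0: s² + 1.5s + 3.931 = 0 ⇒ ω_n = 1.983, ζ = 0.3783.
%OS = 100·exp(−πζ/√(1−ζ²)) = 100·exp(−π·0.3783/√0.8569) = 27.7%.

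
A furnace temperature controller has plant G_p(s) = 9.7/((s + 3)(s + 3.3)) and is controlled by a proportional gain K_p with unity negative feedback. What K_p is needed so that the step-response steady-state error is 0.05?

For a type-0 loop with proportional control, e_ss = 1/(1 + K_p·G_p(0)).
G_p(0) = 0.9798. Require 1/(1 + K_p·0.9798) = 0.05, so 1 + 0.9798·K_p = 20.
K_p = (20 − 1)/0.9798 = 19.4.

K_p = 19.4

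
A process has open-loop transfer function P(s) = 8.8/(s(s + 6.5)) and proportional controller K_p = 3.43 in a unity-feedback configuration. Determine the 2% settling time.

From 1 + K_pP(s) = 0: s² + 6.5s + 30.18 = 0 ⇒ ω_n = 5.494, ζ = 0.5916.
2% settling time T_s ≈ 4/(ζω_n) = 4/3.25 = 1.23 s.

T_s ≈ 1.23 s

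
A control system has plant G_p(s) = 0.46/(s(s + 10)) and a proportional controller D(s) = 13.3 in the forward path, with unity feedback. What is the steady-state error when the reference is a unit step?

The open loop D(s)G_p(s) has a pole at the origin (type 1), so the static position error constant is infinite and e_ss = 1/(1+∞) = 0.

0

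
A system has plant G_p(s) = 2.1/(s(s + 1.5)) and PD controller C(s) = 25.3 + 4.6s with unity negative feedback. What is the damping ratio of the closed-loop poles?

Forward path: (25.3 + 4.6s)·2.1/(s(s+1.5)). The closed-loop characteristic equation is s² + (1.5 + 2.1·4.6)s + 2.1·25.3 = 0.
That is s² + 11.16s + 53.13 = 0, so ω_n = 7.289 rad/s and ζ = 11.16/(2·7.289) = 0.7655.

ζ = 0.766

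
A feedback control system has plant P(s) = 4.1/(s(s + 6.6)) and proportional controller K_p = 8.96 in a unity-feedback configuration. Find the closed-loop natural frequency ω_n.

The closed-loop denominator is s(s+6.6) + 8.96·4.1 = s² + 6.6s + 36.74.
Matching s² + 2ζω_n s + ω_n²: ω_n = √36.74 = 6.061 rad/s and 2ζω_n = 6.6, so ζ = 6.6/(2·6.061) = 0.544.

ω_n = 6.06 rad/s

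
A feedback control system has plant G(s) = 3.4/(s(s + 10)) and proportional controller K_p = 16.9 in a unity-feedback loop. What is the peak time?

T_p = 0.551 s

The closed-loop denominator s² + 10s + 57.46 gives ω_n = √57.46 = 7.58 and ζ = 10/(2ω_n) = 0.6596.
Damped frequency ω_d = ω_n√(1−ζ²) = 5.697 rad/s, so peak time T_p = π/ω_d = 0.551 s.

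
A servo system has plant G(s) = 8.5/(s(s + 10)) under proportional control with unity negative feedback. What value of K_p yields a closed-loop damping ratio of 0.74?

K_p = 5.37

Closed-loop characteristic equation: s² + 10s + K_p·8.5 = 0.
So ω_n = √(8.5K_p) and 2ζω_n = 10, giving ζ = 10/(2√(8.5K_p)).
Setting ζ = 0.74: √(8.5K_p) = 10/(2·0.74) = 6.757, so K_p = 45.65/8.5 = 5.37.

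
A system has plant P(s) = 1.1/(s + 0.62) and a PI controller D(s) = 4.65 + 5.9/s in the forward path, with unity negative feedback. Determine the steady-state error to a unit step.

0

The open loop D(s)P(s) has a pole at the origin (type 1), so the static position error constant is infinite and e_ss = 1/(1+∞) = 0.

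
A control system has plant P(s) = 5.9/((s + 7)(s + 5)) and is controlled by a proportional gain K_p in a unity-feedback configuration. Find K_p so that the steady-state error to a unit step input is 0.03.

The loop is type 0, so e_ss(step) = 1/(1 + K_pos) with K_pos = K_p·P(0).
P(0) = 0.1686. Require 1/(1 + K_p·0.1686) = 0.03, so 1 + 0.1686·K_p = 33.33.
K_p = (33.33 − 1)/0.1686 = 192.

K_p = 192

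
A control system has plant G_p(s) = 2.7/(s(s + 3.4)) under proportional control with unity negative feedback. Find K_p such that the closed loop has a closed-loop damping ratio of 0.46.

K_p = 5.06

Closed-loop characteristic equation: s² + 3.4s + K_p·2.7 = 0.
So ω_n = √(2.7K_p) and 2ζω_n = 3.4, giving ζ = 3.4/(2√(2.7K_p)).
Setting ζ = 0.46: √(2.7K_p) = 3.4/(2·0.46) = 3.696, so K_p = 13.66/2.7 = 5.06.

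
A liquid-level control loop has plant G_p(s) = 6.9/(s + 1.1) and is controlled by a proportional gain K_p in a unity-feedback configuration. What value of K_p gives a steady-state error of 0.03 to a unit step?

For a type-0 loop with proportional control, e_ss = 1/(1 + K_p·G_p(0)).
G_p(0) = 6.273. Require 1/(1 + K_p·6.273) = 0.03, so 1 + 6.273·K_p = 33.33.
K_p = (33.33 − 1)/6.273 = 5.15.

K_p = 5.15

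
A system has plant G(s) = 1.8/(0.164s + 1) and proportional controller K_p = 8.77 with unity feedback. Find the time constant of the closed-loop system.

Closed loop: T(s) = K_p·G/(1+K_p·G) = 15.79/(0.164s + 1 + 15.79), with pole at s = −(1 + 15.79)/0.164 = −102.4.
Closed-loop time constant τ = 1/102.4 = 0.00977 s.

τ = 0.00977 s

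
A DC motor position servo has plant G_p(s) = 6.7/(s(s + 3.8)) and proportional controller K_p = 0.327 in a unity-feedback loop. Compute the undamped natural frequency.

ω_n = 1.48 rad/s

The closed-loop denominator is s(s+3.8) + 0.327·6.7 = s² + 3.8s + 2.191.
Matching s² + 2ζω_n s + ω_n²: ω_n = √2.191 = 1.48 rad/s and 2ζω_n = 3.8, so ζ = 3.8/(2·1.48) = 1.28.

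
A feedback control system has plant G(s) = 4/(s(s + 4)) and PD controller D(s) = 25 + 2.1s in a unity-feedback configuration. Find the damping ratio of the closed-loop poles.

Forward path: (25 + 2.1s)·4/(s(s+4)). The closed-loop characteristic equation is s² + (4 + 4·2.1)s + 4·25 = 0.
That is s² + 12.4s + 100 = 0, so ω_n = 10 rad/s and ζ = 12.4/(2·10) = 0.62.

ζ = 0.62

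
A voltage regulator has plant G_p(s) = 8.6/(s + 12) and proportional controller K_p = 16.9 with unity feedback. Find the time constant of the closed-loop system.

τ = 0.00636 s

Closed-loop transfer function: T(s) = K_p·G_p(s)/(1 + K_p·G_p(s)) = 145.3/(s + 12 + 145.3) = 145.3/(s + 157.3).
Time constant τ = 1/157.3 = 0.00636 s.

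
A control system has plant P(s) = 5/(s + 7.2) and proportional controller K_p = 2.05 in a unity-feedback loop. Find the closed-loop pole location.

s = -17.45

Closed-loop transfer function: T(s) = K_p·P(s)/(1 + K_p·P(s)) = 10.25/(s + 7.2 + 10.25) = 10.25/(s + 17.45).
The closed-loop pole is at s = −17.45.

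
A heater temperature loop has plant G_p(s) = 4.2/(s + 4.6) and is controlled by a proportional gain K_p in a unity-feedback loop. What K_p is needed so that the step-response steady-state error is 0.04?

K_p = 26.3

Steady-state error for a unit step on this type-0 loop is 1/(1 + K_p·G_p(0)).
G_p(0) = 0.913. Require 1/(1 + K_p·0.913) = 0.04, so 1 + 0.913·K_p = 25.
K_p = (25 − 1)/0.913 = 26.3.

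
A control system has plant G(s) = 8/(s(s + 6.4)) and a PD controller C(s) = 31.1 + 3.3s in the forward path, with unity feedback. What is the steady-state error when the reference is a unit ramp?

0.0257

The loop has one pole at the origin (type 1). Velocity error constant K_v = lim_{s→0} s·C(s)G(s) = 31.1·8/6.4 = 38.88.
Steady-state error to a unit ramp: e_ss = 1/K_v = 0.0257.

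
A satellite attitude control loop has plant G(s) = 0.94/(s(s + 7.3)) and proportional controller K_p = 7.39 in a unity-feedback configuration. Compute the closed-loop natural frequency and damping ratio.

1 + K_p·G(s) = 0 gives s² + 7.3s + 6.947 = 0.
So ω_n² = 6.947 ⇒ ω_n = 2.636 rad/s, and ζ = 7.3/(2ω_n) = 1.38.

ω_n = 2.64 rad/s, ζ = 1.38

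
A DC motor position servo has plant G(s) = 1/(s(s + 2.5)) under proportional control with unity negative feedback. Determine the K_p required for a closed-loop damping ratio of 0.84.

Closed-loop characteristic equation: s² + 2.5s + K_p·1 = 0.
So ω_n = √(1K_p) and 2ζω_n = 2.5, giving ζ = 2.5/(2√(1K_p)).
Setting ζ = 0.84: √(1K_p) = 2.5/(2·0.84) = 1.488, so K_p = 2.214/1 = 2.21.

K_p = 2.21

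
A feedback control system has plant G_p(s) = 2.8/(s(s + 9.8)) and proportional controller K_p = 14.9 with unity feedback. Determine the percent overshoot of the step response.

From 1 + K_pG_p(s) = 0: s² + 9.8s + 41.72 = 0 ⇒ ω_n = 6.459, ζ = 0.7586.
%OS = 100·exp(−πζ/√(1−ζ²)) = 100·exp(−π·0.7586/√0.4245) = 2.58%.

2.58%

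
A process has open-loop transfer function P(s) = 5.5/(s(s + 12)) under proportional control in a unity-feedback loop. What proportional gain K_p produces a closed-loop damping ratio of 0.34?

K_p = 56.6

Closed-loop characteristic equation: s² + 12s + K_p·5.5 = 0.
So ω_n = √(5.5K_p) and 2ζω_n = 12, giving ζ = 12/(2√(5.5K_p)).
Setting ζ = 0.34: √(5.5K_p) = 12/(2·0.34) = 17.65, so K_p = 311.4/5.5 = 56.6.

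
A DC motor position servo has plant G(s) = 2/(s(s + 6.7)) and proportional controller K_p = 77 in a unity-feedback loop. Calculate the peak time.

T_p = 0.263 s

Closed-loop characteristic equation: s² + 6.7s + 154 = 0, so ω_n = 12.41 rad/s and ζ = 6.7/(2·12.41) = 0.27.
Damped frequency ω_d = ω_n√(1−ζ²) = 11.95 rad/s, so peak time T_p = π/ω_d = 0.263 s.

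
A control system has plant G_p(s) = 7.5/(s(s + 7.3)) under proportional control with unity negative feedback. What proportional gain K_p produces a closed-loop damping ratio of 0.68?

Closed-loop characteristic equation: s² + 7.3s + K_p·7.5 = 0.
So ω_n = √(7.5K_p) and 2ζω_n = 7.3, giving ζ = 7.3/(2√(7.5K_p)).
Setting ζ = 0.68: √(7.5K_p) = 7.3/(2·0.68) = 5.368, so K_p = 28.81/7.5 = 3.84.

K_p = 3.84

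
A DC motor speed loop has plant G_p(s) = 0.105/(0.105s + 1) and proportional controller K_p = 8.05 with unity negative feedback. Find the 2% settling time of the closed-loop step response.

Closed loop: T(s) = K_p·G_p/(1+K_p·G_p) = 0.8453/(0.105s + 1 + 0.8453), with pole at s = −(1 + 0.8453)/0.105 = −17.57.
τ = 1/17.57 = 0.0569 s, so 2% settling time ≈ 4τ = 0.228 s.

T_s ≈ 0.228 s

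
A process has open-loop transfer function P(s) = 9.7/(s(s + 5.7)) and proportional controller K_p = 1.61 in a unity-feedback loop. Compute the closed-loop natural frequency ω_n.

ω_n = 3.95 rad/s

1 + K_p·P(s) = 0 gives s² + 5.7s + 15.62 = 0.
Matching s² + 2ζω_n s + ω_n²: ω_n = √15.62 = 3.952 rad/s and 2ζω_n = 5.7, so ζ = 5.7/(2·3.952) = 0.721.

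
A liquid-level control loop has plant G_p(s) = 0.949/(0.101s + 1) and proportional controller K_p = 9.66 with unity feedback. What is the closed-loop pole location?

s = -100.7

Closed loop: T(s) = K_p·G_p/(1+K_p·G_p) = 9.167/(0.101s + 1 + 9.167), with pole at s = −(1 + 9.167)/0.101 = −100.7.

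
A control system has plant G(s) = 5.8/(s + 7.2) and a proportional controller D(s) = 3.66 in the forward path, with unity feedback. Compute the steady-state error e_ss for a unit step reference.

0.253

The loop is type 0. Static position error constant K_pos = D(0)·G(0) = 3.66·0.8056 = 2.948.
Steady-state error to a unit step: e_ss = 1/(1+K_pos) = 1/3.948 = 0.253.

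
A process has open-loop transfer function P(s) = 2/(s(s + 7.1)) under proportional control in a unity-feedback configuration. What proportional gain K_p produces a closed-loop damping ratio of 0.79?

K_p = 10.1

Closed-loop characteristic equation: s² + 7.1s + K_p·2 = 0.
So ω_n = √(2K_p) and 2ζω_n = 7.1, giving ζ = 7.1/(2√(2K_p)).
Setting ζ = 0.79: √(2K_p) = 7.1/(2·0.79) = 4.494, so K_p = 20.19/2 = 10.1.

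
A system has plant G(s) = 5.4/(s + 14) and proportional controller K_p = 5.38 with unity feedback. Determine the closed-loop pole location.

Closed-loop transfer function: T(s) = K_p·G(s)/(1 + K_p·G(s)) = 29.05/(s + 14 + 29.05) = 29.05/(s + 43.05).
The closed-loop pole is at s = −43.05.

s = -43.05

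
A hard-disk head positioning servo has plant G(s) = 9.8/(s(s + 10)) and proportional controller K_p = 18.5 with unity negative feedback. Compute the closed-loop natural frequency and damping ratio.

ω_n = 13.5 rad/s, ζ = 0.371

1 + K_p·G(s) = 0 gives s² + 10s + 181.3 = 0.
Matching s² + 2ζω_n s + ω_n²: ω_n = √181.3 = 13.46 rad/s and 2ζω_n = 10, so ζ = 10/(2·13.46) = 0.371.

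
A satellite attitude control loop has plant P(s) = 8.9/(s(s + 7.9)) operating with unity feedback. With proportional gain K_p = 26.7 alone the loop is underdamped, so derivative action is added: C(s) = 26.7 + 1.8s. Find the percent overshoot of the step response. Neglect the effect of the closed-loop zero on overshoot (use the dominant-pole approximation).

Forward path: (26.7 + 1.8s)·8.9/(s(s+7.9)). The closed-loop characteristic equation is s² + (7.9 + 8.9·1.8)s + 8.9·26.7 = 0.
That is s² + 23.92s + 237.6 = 0, so ω_n = 15.42 rad/s and ζ = 23.92/(2·15.42) = 0.7759.
%OS = 100·exp(−πζ/√(1−ζ²)) = 2.1%.

2.1%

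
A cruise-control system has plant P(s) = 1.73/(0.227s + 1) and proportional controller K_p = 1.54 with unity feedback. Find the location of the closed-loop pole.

Closed loop: T(s) = K_p·P/(1+K_p·P) = 2.664/(0.227s + 1 + 2.664), with pole at s = −(1 + 2.664)/0.227 = −16.14.

s = -16.14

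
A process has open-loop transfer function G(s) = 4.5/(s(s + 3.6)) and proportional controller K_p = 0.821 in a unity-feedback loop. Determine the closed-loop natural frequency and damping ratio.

ω_n = 1.92 rad/s, ζ = 0.936

The closed-loop denominator is s(s+3.6) + 0.821·4.5 = s² + 3.6s + 3.694.
So ω_n² = 3.694 ⇒ ω_n = 1.922 rad/s, and ζ = 3.6/(2ω_n) = 0.936.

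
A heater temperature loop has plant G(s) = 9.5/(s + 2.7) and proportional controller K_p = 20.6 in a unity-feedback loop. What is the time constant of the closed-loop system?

τ = 0.00504 s

Closed-loop transfer function: T(s) = K_p·G(s)/(1 + K_p·G(s)) = 195.7/(s + 2.7 + 195.7) = 195.7/(s + 198.4).
Time constant τ = 1/198.4 = 0.00504 s.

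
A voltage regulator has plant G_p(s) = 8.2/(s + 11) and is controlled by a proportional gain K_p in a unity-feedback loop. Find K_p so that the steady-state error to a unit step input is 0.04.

K_p = 32.2

Steady-state error for a unit step on this type-0 loop is 1/(1 + K_p·G_p(0)).
G_p(0) = 0.7455. Require 1/(1 + K_p·0.7455) = 0.04, so 1 + 0.7455·K_p = 25.
K_p = (25 − 1)/0.7455 = 32.2.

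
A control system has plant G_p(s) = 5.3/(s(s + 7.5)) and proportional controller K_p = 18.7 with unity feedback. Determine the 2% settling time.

T_s ≈ 1.07 s

The closed-loop denominator s² + 7.5s + 99.11 gives ω_n = √99.11 = 9.955 and ζ = 7.5/(2ω_n) = 0.3767.
2% settling time T_s ≈ 4/(ζω_n) = 4/3.75 = 1.07 s.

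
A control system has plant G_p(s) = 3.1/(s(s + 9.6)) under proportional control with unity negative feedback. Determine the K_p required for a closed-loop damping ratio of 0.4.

Closed-loop characteristic equation: s² + 9.6s + K_p·3.1 = 0.
So ω_n = √(3.1K_p) and 2ζω_n = 9.6, giving ζ = 9.6/(2√(3.1K_p)).
Setting ζ = 0.4: √(3.1K_p) = 9.6/(2·0.4) = 12, so K_p = 144/3.1 = 46.5.

K_p = 46.5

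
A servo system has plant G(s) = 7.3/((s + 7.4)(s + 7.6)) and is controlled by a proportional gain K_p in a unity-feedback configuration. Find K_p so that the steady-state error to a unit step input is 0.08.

For a type-0 loop with proportional control, e_ss = 1/(1 + K_p·G(0)).
G(0) = 0.1298. Require 1/(1 + K_p·0.1298) = 0.08, so 1 + 0.1298·K_p = 12.5.
K_p = (12.5 − 1)/0.1298 = 88.6.

K_p = 88.6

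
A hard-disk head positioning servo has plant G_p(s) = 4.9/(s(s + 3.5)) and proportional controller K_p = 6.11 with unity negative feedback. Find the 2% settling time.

The closed-loop denominator s² + 3.5s + 29.94 gives ω_n = √29.94 = 5.472 and ζ = 3.5/(2ω_n) = 0.3198.
2% settling time T_s ≈ 4/(ζω_n) = 4/1.75 = 2.29 s.

T_s ≈ 2.29 s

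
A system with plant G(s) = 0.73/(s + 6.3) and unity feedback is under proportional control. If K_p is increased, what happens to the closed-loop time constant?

Closed-loop pole is at s = −(6.3+K_p·0.73); larger K_p moves it further left, so τ = 1/(6.3+K_p·0.73) decreases.

decrease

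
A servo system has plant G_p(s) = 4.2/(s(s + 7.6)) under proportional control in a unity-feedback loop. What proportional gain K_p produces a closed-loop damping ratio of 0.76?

K_p = 5.95

Closed-loop characteristic equation: s² + 7.6s + K_p·4.2 = 0.
So ω_n = √(4.2K_p) and 2ζω_n = 7.6, giving ζ = 7.6/(2√(4.2K_p)).
Setting ζ = 0.76: √(4.2K_p) = 7.6/(2·0.76) = 5, so K_p = 25/4.2 = 5.95.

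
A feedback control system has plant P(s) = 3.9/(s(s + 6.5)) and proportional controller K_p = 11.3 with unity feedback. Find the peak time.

T_p = 0.543 s

From 1 + K_pP(s) = 0: s² + 6.5s + 44.07 = 0 ⇒ ω_n = 6.639, ζ = 0.4896.
Damped frequency ω_d = ω_n√(1−ζ²) = 5.789 rad/s, so peak time T_p = π/ω_d = 0.543 s.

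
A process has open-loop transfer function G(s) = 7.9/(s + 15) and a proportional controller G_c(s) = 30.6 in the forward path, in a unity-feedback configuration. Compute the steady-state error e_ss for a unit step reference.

0.0584

The loop is type 0. Static position error constant K_pos = G_c(0)·G(0) = 30.6·0.5267 = 16.12.
Steady-state error to a unit step: e_ss = 1/(1+K_pos) = 1/17.12 = 0.0584.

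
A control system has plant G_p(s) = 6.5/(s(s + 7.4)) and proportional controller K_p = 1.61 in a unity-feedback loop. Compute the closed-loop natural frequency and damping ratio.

With unity feedback the closed-loop characteristic equation is s² + 7.4s + 1.61·6.5 = s² + 7.4s + 10.46 = 0.
Matching s² + 2ζω_n s + ω_n²: ω_n = √10.46 = 3.235 rad/s and 2ζω_n = 7.4, so ζ = 7.4/(2·3.235) = 1.14.

ω_n = 3.23 rad/s, ζ = 1.14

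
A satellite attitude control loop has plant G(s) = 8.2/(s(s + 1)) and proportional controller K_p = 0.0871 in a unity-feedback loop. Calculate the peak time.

T_p = 4.61 s

Closed-loop characteristic equation: s² + 1s + 0.7142 = 0, so ω_n = 0.8451 rad/s and ζ = 1/(2·0.8451) = 0.5916.
Damped frequency ω_d = ω_n√(1−ζ²) = 0.6813 rad/s, so peak time T_p = π/ω_d = 4.61 s.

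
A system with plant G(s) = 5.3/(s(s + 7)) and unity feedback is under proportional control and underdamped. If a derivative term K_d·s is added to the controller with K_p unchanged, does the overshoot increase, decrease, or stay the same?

The derivative term adds K·K_d to the s-coefficient of the characteristic equation, raising 2ζω_n while ω_n is unchanged; ζ increases, so overshoot decreases.

decrease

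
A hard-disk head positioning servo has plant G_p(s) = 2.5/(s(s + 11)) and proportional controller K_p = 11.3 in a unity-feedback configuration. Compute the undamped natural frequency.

1 + K_p·G_p(s) = 0 gives s² + 11s + 28.25 = 0.
So ω_n² = 28.25 ⇒ ω_n = 5.315 rad/s, and ζ = 11/(2ω_n) = 1.03.

ω_n = 5.32 rad/s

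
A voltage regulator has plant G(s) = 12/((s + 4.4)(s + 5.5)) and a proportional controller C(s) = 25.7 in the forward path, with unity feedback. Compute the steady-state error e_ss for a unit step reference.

The loop is type 0. Static position error constant K_pos = C(0)·G(0) = 25.7·0.4959 = 12.74.
Steady-state error to a unit step: e_ss = 1/(1+K_pos) = 1/13.74 = 0.0728.

0.0728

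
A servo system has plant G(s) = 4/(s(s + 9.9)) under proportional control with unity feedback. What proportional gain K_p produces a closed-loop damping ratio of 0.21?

Closed-loop characteristic equation: s² + 9.9s + K_p·4 = 0.
So ω_n = √(4K_p) and 2ζω_n = 9.9, giving ζ = 9.9/(2√(4K_p)).
Setting ζ = 0.21: √(4K_p) = 9.9/(2·0.21) = 23.57, so K_p = 555.6/4 = 139.

K_p = 139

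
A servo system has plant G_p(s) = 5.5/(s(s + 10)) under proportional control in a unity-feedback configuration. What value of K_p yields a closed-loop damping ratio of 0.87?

K_p = 6.01

Closed-loop characteristic equation: s² + 10s + K_p·5.5 = 0.
So ω_n = √(5.5K_p) and 2ζω_n = 10, giving ζ = 10/(2√(5.5K_p)).
Setting ζ = 0.87: √(5.5K_p) = 10/(2·0.87) = 5.747, so K_p = 33.03/5.5 = 6.01.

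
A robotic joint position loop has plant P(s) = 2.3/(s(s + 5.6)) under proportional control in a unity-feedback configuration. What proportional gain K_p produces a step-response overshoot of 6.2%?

K_p = 7.76

From %OS = 100·exp(−πζ/√(1−ζ²)) = 6.2%, ζ = −ln(0.062)/√(π²+ln²(0.062)) = 0.6628.
Characteristic equation s² + 5.6s + 2.3K_p = 0 gives ζ = 5.6/(2√(2.3K_p)).
Setting ζ = 0.6628: √(2.3K_p) = 5.6/(2·0.6628) = 4.225, so K_p = 17.85/2.3 = 7.76.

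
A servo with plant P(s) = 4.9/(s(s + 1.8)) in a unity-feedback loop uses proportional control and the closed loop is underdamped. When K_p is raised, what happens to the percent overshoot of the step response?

increase

Characteristic equation s² + 1.8s + K_p·4.9 = 0: raising K_p raises ω_n while 2ζω_n = 1.8 is fixed, so ζ falls and overshoot grows.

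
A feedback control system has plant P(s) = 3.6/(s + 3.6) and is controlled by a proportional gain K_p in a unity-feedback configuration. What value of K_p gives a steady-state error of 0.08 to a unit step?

K_p = 11.5

For a type-0 loop with proportional control, e_ss = 1/(1 + K_p·P(0)).
P(0) = 1. Require 1/(1 + K_p·1) = 0.08, so 1 + 1·K_p = 12.5.
K_p = (12.5 − 1)/1 = 11.5.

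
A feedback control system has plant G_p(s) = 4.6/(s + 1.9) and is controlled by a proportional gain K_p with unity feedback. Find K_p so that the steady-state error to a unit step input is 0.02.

Steady-state error for a unit step on this type-0 loop is 1/(1 + K_p·G_p(0)).
G_p(0) = 2.421. Require 1/(1 + K_p·2.421) = 0.02, so 1 + 2.421·K_p = 50.
K_p = (50 − 1)/2.421 = 20.2.

K_p = 20.2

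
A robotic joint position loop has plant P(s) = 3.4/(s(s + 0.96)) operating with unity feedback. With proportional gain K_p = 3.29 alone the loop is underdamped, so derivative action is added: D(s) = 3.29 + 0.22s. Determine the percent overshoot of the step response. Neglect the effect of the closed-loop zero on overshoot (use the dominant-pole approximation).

Forward path: (3.29 + 0.22s)·3.4/(s(s+0.96)). The closed-loop characteristic equation is s² + (0.96 + 3.4·0.22)s + 3.4·3.29 = 0.
That is s² + 1.708s + 11.19 = 0, so ω_n = 3.345 rad/s and ζ = 1.708/(2·3.345) = 0.2553.
%OS = 100·exp(−πζ/√(1−ζ²)) = 43.6%.

43.6%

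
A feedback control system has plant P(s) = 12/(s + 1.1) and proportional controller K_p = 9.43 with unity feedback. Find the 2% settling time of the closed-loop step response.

T_s ≈ 0.035 s

Closed-loop transfer function: T(s) = K_p·P(s)/(1 + K_p·P(s)) = 113.2/(s + 1.1 + 113.2) = 113.2/(s + 114.3).
Time constant τ = 1/114.3 = 0.008752 s, so the 2% settling time is about 4τ = 0.035 s.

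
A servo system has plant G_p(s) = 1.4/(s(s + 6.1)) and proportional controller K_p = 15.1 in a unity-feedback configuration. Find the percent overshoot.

The closed-loop denominator s² + 6.1s + 21.14 gives ω_n = √21.14 = 4.598 and ζ = 6.1/(2ω_n) = 0.6634.
%OS = 100·exp(−πζ/√(1−ζ²)) = 100·exp(−π·0.6634/√0.56) = 6.17%.

6.17%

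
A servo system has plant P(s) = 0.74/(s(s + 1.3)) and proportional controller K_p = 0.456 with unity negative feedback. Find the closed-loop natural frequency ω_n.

1 + K_p·P(s) = 0 gives s² + 1.3s + 0.3374 = 0.
Matching s² + 2ζω_n s + ω_n²: ω_n = √0.3374 = 0.5809 rad/s and 2ζω_n = 1.3, so ζ = 1.3/(2·0.5809) = 1.12.

ω_n = 0.581 rad/s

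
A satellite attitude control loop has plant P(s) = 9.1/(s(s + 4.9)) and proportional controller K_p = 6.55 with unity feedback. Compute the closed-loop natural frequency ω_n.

ω_n = 7.72 rad/s

With unity feedback the closed-loop characteristic equation is s² + 4.9s + 6.55·9.1 = s² + 4.9s + 59.6 = 0.
So ω_n² = 59.6 ⇒ ω_n = 7.72 rad/s, and ζ = 4.9/(2ω_n) = 0.317.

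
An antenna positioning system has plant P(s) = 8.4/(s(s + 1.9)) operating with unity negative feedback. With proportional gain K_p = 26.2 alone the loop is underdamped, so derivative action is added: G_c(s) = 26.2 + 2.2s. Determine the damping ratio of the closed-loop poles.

ζ = 0.687

Forward path: (26.2 + 2.2s)·8.4/(s(s+1.9)). The closed-loop characteristic equation is s² + (1.9 + 8.4·2.2)s + 8.4·26.2 = 0.
That is s² + 20.38s + 220.1 = 0, so ω_n = 14.84 rad/s and ζ = 20.38/(2·14.84) = 0.6869.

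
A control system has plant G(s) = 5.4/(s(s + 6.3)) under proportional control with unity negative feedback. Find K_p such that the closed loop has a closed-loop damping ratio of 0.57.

Closed-loop characteristic equation: s² + 6.3s + K_p·5.4 = 0.
So ω_n = √(5.4K_p) and 2ζω_n = 6.3, giving ζ = 6.3/(2√(5.4K_p)).
Setting ζ = 0.57: √(5.4K_p) = 6.3/(2·0.57) = 5.526, so K_p = 30.54/5.4 = 5.66.

K_p = 5.66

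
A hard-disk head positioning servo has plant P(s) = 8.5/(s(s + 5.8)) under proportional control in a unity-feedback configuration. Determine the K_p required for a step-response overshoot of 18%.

From %OS = 100·exp(−πζ/√(1−ζ²)) = 18%, ζ = −ln(0.18)/√(π²+ln²(0.18)) = 0.4791.
Characteristic equation s² + 5.8s + 8.5K_p = 0 gives ζ = 5.8/(2√(8.5K_p)).
Setting ζ = 0.4791: √(8.5K_p) = 5.8/(2·0.4791) = 6.053, so K_p = 36.64/8.5 = 4.31.

K_p = 4.31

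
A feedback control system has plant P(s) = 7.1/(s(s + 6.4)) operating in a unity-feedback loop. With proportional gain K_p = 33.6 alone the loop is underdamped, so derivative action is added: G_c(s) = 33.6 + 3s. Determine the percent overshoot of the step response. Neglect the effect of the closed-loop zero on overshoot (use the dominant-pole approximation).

0.172%

Forward path: (33.6 + 3s)·7.1/(s(s+6.4)). The closed-loop characteristic equation is s² + (6.4 + 7.1·3)s + 7.1·33.6 = 0.
That is s² + 27.7s + 238.6 = 0, so ω_n = 15.45 rad/s and ζ = 27.7/(2·15.45) = 0.8967.
%OS = 100·exp(−πζ/√(1−ζ²)) = 0.172%.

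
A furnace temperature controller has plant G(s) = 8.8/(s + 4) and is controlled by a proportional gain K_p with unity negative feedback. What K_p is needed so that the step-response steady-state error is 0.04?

K_p = 10.9

Steady-state error for a unit step on this type-0 loop is 1/(1 + K_p·G(0)).
G(0) = 2.2. Require 1/(1 + K_p·2.2) = 0.04, so 1 + 2.2·K_p = 25.
K_p = (25 − 1)/2.2 = 10.9.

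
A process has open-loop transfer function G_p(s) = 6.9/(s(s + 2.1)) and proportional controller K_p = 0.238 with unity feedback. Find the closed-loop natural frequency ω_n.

With unity feedback the closed-loop characteristic equation is s² + 2.1s + 0.238·6.9 = s² + 2.1s + 1.642 = 0.
Matching s² + 2ζω_n s + ω_n²: ω_n = √1.642 = 1.281 rad/s and 2ζω_n = 2.1, so ζ = 2.1/(2·1.281) = 0.819.

ω_n = 1.28 rad/s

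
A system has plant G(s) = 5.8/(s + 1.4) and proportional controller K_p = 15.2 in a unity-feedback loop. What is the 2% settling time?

Closed-loop transfer function: T(s) = K_p·G(s)/(1 + K_p·G(s)) = 88.16/(s + 1.4 + 88.16) = 88.16/(s + 89.56).
Time constant τ = 1/89.56 = 0.01117 s, so the 2% settling time is about 4τ = 0.0447 s.

T_s ≈ 0.0447 s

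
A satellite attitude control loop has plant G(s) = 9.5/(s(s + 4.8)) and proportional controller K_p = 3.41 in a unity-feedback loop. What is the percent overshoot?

From 1 + K_pG(s) = 0: s² + 4.8s + 32.4 = 0 ⇒ ω_n = 5.692, ζ = 0.4217.
%OS = 100·exp(−πζ/√(1−ζ²)) = 100·exp(−π·0.4217/√0.8222) = 23.2%.

23.2%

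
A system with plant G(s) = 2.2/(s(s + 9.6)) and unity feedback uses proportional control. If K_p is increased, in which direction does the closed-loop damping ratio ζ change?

ζ = 9.6/(2√(2.2K_p)); increasing K_p raises the denominator, so ζ falls.

decrease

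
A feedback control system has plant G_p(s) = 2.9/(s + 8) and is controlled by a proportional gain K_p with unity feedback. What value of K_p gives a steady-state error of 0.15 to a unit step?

K_p = 15.6

Steady-state error for a unit step on this type-0 loop is 1/(1 + K_p·G_p(0)).
G_p(0) = 0.3625. Require 1/(1 + K_p·0.3625) = 0.15, so 1 + 0.3625·K_p = 6.667.
K_p = (6.667 − 1)/0.3625 = 15.6.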